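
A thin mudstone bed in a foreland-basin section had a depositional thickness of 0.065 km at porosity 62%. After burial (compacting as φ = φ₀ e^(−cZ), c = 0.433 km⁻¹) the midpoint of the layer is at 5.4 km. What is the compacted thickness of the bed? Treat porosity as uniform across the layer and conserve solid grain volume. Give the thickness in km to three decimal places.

Porosity at 5.4 km: φ = 0.62·exp(−0.433×5.4) = 0.0598
Solid-volume conservation: h(1−φ) = h₀(1−φ₀) ⇒ h = h₀·(1−φ₀)/(1−φ)
h = 0.065 × (1 − 0.62)/(1 − 0.0598) = 0.065 × 0.4042 = 0.0263 km

0.026 km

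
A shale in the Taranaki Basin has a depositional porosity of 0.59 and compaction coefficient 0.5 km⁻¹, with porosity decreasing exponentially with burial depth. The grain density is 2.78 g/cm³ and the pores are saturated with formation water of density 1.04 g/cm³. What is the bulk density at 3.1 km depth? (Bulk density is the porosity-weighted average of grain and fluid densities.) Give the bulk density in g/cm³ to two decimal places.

Porosity at depth: φ = 0.59·exp(−0.5×3.1) = 0.59×0.2122 = 0.1252
Bulk density: ρ_b = (1−φ)ρ_g + φ·ρ_f = 0.8748×2.78 + 0.1252×1.04
       = 2.432 + 0.130 = 2.562 g/cm³

2.56 g/cm³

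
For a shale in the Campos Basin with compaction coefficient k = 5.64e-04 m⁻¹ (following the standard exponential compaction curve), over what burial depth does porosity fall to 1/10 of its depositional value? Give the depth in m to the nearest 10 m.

4080 m

Working in km (1 km = 1000 m; k in km⁻¹ = k in m⁻¹ × 1000):
n/n₀ = 1/10 ⇒ exp(−k·d) = 1/10 ⇒ d = ln(10) / k
d = 2.3026 / 0.564 = 4.083 km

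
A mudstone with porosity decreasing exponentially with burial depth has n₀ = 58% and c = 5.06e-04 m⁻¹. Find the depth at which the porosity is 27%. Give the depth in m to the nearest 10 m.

Working in km (1 km = 1000 m; c in km⁻¹ = c in m⁻¹ × 1000):
Invert Athy's law: Z = ln(n₀/n) / c
Z = ln(0.58/0.27) / 0.506 = ln(2.148) / 0.506 = 0.7646 / 0.506 = 1.511 km

1510 m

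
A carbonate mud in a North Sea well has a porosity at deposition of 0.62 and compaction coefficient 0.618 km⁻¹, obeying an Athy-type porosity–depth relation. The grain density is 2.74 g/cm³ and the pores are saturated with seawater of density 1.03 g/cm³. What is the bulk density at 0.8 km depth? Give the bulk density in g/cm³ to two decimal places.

Porosity at depth: n = 0.62·exp(−0.618×0.8) = 0.62×0.6099 = 0.3782
Bulk density: ρ_b = (1−n)ρ_g + n·ρ_f = 0.6218×2.74 + 0.3782×1.03
       = 1.704 + 0.390 = 2.093 g/cm³

2.09 g/cm³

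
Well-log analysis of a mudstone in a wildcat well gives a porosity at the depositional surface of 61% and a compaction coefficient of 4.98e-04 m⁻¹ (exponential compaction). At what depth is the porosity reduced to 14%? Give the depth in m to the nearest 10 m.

2960 m

Working in km (1 km = 1000 m; c in km⁻¹ = c in m⁻¹ × 1000):
Invert Athy's law: d = ln(n₀/n) / c
d = ln(0.61/0.14) / 0.498 = ln(4.357) / 0.498 = 1.4718 / 0.498 = 2.955 km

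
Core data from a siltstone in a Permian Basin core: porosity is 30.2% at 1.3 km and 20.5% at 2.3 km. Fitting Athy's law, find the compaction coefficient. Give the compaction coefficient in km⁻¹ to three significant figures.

0.387 km⁻¹

Athy: phi(d) = phi₀ e^(−kd) ⇒ phi₁/phi₂ = e^{k(d₂−d₁)} ⇒ k = ln(phi₁/phi₂)/(d₂−d₁)
k = ln(0.302/0.205) / (2.3 − 1.3) = ln(1.473) / 1 = 0.3874 / 1 = 0.3874 km⁻¹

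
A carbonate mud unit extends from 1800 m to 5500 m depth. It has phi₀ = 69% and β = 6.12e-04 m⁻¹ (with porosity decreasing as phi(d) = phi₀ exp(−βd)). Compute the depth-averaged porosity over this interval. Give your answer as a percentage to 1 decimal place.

9.1%

Working in km (1 km = 1000 m; β in km⁻¹ = β in m⁻¹ × 1000):
⟨phi⟩ = (1/(d₂−d₁)) ∫ phi₀ e^(−βd) dd = phi₀·(e^(−β·d₁) − e^(−β·d₂)) / (β·(d₂−d₁))
e^(−0.612×1.8) = 0.3323; e^(−0.612×5.5) = 0.0345
⟨phi⟩ = 0.69 × (0.3323 − 0.0345) / (0.612 × 3.7) = 0.69 × 0.1315 = 0.0907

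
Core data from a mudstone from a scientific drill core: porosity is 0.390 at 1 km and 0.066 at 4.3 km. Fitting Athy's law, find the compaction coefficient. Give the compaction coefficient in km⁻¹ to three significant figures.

0.538 km⁻¹

Athy: phi(d) = phi₀ e^(−cd) ⇒ phi₁/phi₂ = e^{c(d₂−d₁)} ⇒ c = ln(phi₁/phi₂)/(d₂−d₁)
c = ln(0.39/0.066) / (4.3 − 1) = ln(5.909) / 3.3 = 1.7765 / 3.3 = 0.5383 km⁻¹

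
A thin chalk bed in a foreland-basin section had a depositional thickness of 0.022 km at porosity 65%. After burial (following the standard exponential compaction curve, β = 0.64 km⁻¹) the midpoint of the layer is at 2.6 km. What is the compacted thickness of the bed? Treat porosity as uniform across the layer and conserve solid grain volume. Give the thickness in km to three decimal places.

Porosity at 2.6 km: phi = 0.65·exp(−0.64×2.6) = 0.1231
Solid-volume conservation: h(1−phi) = h₀(1−phi₀) ⇒ h = h₀·(1−phi₀)/(1−phi)
h = 0.022 × (1 − 0.65)/(1 − 0.1231) = 0.022 × 0.3991 = 0.0088 km

0.009 km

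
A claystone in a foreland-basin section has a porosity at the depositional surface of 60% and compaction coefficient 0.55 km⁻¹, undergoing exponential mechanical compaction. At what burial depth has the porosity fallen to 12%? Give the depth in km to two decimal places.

2.93 km

Invert Athy's law: z = ln(n₀/n) / k
z = ln(0.6/0.12) / 0.55 = ln(5) / 0.55 = 1.6094 / 0.55 = 2.926 km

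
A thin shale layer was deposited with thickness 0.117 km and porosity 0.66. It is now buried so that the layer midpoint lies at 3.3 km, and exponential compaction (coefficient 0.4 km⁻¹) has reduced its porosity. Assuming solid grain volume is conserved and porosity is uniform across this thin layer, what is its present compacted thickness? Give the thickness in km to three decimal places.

0.048 km

Porosity at 3.3 km: phi = 0.66·exp(−0.4×3.3) = 0.1763
Solid-volume conservation: h(1−phi) = h₀(1−phi₀) ⇒ h = h₀·(1−phi₀)/(1−phi)
h = 0.117 × (1 − 0.66)/(1 − 0.1763) = 0.117 × 0.4128 = 0.0483 km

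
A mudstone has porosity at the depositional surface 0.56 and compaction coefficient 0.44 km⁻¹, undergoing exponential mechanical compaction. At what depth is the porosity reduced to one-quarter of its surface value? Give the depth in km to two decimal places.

φ/φ₀ = 1/4 ⇒ exp(−c·z) = 1/4 ⇒ z = ln(4) / c
z = 1.3863 / 0.44 = 3.151 km

3.15 km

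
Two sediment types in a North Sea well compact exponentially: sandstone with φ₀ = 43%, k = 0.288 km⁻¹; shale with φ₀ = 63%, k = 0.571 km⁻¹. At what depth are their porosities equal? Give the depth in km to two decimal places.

Set φ₀ₐ e^(−kₐd) = φ₀ᵦ e^(−kᵦd) ⇒ ln(φ₀ₐ/φ₀ᵦ) = (kₐ − kᵦ)·d
d = ln(0.43/0.63) / (0.288 − 0.571) = -0.3819 / -0.283 = 1.350 km

1.35 km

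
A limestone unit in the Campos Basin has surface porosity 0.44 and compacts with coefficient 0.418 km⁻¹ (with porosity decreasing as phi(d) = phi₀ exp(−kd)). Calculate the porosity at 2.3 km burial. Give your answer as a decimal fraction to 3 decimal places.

phi = phi₀·exp(−k·d) = 0.44 × exp(−0.418 × 2.3) = 0.44 × exp(−0.9614)
  = 0.44 × 0.3824 = 0.1682

0.168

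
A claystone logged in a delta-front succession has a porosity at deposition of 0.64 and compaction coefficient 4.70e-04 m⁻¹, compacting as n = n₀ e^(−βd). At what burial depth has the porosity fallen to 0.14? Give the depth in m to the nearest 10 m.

Working in km (1 km = 1000 m; β in km⁻¹ = β in m⁻¹ × 1000):
Invert Athy's law: d = ln(n₀/n) / β
d = ln(0.64/0.14) / 0.47 = ln(4.571) / 0.47 = 1.5198 / 0.47 = 3.234 km

3230 m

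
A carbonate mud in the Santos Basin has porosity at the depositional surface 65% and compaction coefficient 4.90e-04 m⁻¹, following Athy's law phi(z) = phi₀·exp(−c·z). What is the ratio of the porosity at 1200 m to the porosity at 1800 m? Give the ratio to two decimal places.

1.34

Working in km (1 km = 1000 m; c in km⁻¹ = c in m⁻¹ × 1000):
phi(z₁)/phi(z₂) = e^(−c·z₁)/e^(−c·z₂) = e^{c(z₂−z₁)}
= exp(0.49 × 0.6) = exp(0.294) = 1.3418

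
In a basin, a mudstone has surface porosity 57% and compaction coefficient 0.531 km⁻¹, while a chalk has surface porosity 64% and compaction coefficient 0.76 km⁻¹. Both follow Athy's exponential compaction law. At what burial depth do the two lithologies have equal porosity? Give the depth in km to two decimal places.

0.51 km

Set phi₀ₐ e^(−cₐZ) = phi₀ᵦ e^(−cᵦZ) ⇒ ln(phi₀ₐ/phi₀ᵦ) = (cₐ − cᵦ)·Z
Z = ln(0.57/0.64) / (0.531 − 0.76) = -0.1158 / -0.229 = 0.506 km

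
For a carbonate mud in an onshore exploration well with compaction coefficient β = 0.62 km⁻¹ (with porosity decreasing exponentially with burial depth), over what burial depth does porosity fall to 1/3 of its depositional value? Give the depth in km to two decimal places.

φ/φ₀ = 1/3 ⇒ exp(−β·Z) = 1/3 ⇒ Z = ln(3) / β
Z = 1.0986 / 0.62 = 1.772 km

1.77 km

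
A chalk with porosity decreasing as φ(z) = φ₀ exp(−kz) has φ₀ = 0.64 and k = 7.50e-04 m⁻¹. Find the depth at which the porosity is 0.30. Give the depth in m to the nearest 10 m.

1010 m

Working in km (1 km = 1000 m; k in km⁻¹ = k in m⁻¹ × 1000):
Invert Athy's law: z = ln(φ₀/φ) / k
z = ln(0.64/0.3) / 0.75 = ln(2.133) / 0.75 = 0.7577 / 0.75 = 1.010 km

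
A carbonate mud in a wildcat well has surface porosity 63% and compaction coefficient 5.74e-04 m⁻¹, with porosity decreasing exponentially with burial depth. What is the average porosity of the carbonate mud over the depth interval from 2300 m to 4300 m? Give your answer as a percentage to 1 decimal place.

10.0%

Working in km (1 km = 1000 m; β in km⁻¹ = β in m⁻¹ × 1000):
⟨phi⟩ = (1/(z₂−z₁)) ∫ phi₀ e^(−βz) dz = phi₀·(e^(−β·z₁) − e^(−β·z₂)) / (β·(z₂−z₁))
e^(−0.574×2.3) = 0.2671; e^(−0.574×4.3) = 0.0847
⟨phi⟩ = 0.63 × (0.2671 − 0.0847) / (0.574 × 2) = 0.63 × 0.1588 = 0.1001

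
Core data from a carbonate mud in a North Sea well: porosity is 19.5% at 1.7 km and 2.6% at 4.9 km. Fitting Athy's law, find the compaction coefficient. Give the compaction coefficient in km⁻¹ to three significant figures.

Athy: phi(d) = phi₀ e^(−kd) ⇒ phi₁/phi₂ = e^{k(d₂−d₁)} ⇒ k = ln(phi₁/phi₂)/(d₂−d₁)
k = ln(0.195/0.026) / (4.9 − 1.7) = ln(7.5) / 3.2 = 2.0149 / 3.2 = 0.6297 km⁻¹

0.630 km⁻¹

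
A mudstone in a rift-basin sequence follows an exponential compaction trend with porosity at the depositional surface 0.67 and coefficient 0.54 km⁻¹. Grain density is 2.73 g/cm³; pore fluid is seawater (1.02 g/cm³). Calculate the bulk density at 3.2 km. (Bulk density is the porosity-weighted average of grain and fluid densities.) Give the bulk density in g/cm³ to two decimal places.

Porosity at depth: n = 0.67·exp(−0.54×3.2) = 0.67×0.1776 = 0.1190
Bulk density: ρ_b = (1−n)ρ_g + n·ρ_f = 0.8810×2.73 + 0.1190×1.02
       = 2.405 + 0.121 = 2.526 g/cm³

2.53 g/cm³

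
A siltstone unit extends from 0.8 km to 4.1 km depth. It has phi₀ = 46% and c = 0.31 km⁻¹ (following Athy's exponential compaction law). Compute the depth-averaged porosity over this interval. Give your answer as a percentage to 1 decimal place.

⟨phi⟩ = (1/(d₂−d₁)) ∫ phi₀ e^(−cd) dd = phi₀·(e^(−c·d₁) − e^(−c·d₂)) / (c·(d₂−d₁))
e^(−0.31×0.8) = 0.7804; e^(−0.31×4.1) = 0.2806
⟨phi⟩ = 0.46 × (0.7804 − 0.2806) / (0.31 × 3.3) = 0.46 × 0.4886 = 0.2247

22.5%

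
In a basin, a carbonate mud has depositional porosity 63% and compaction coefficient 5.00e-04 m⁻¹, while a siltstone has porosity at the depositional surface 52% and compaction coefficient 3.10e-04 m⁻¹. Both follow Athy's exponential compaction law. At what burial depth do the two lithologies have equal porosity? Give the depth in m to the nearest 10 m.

Working in km (1 km = 1000 m; c in km⁻¹ = c in m⁻¹ × 1000):
Set φ₀ₐ e^(−cₐz) = φ₀ᵦ e^(−cᵦz) ⇒ ln(φ₀ₐ/φ₀ᵦ) = (cₐ − cᵦ)·z
z = ln(0.63/0.52) / (0.5 − 0.31) = 0.1919 / 0.19 = 1.010 km

1010 m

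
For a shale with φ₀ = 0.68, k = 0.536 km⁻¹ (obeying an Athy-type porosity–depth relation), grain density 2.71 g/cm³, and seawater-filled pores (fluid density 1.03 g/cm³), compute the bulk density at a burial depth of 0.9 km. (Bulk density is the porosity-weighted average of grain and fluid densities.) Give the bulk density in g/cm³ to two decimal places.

Porosity at depth: φ = 0.68·exp(−0.536×0.9) = 0.68×0.6173 = 0.4198
Bulk density: ρ_b = (1−φ)ρ_g + φ·ρ_f = 0.5802×2.71 + 0.4198×1.03
       = 1.572 + 0.432 = 2.005 g/cm³

2.00 g/cm³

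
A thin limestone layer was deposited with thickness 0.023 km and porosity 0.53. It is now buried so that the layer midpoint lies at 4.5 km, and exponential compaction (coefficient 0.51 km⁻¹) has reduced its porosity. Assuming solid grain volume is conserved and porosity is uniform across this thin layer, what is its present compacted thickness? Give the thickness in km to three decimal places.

Porosity at 4.5 km: φ = 0.53·exp(−0.51×4.5) = 0.0534
Solid-volume conservation: h(1−φ) = h₀(1−φ₀) ⇒ h = h₀·(1−φ₀)/(1−φ)
h = 0.023 × (1 − 0.53)/(1 − 0.0534) = 0.023 × 0.4965 = 0.0114 km

0.011 km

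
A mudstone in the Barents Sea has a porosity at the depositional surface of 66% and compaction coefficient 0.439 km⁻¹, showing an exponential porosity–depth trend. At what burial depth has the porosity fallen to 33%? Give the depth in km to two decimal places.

Invert Athy's law: z = ln(φ₀/φ) / c
z = ln(0.66/0.33) / 0.439 = ln(2) / 0.439 = 0.6931 / 0.439 = 1.579 km

1.58 km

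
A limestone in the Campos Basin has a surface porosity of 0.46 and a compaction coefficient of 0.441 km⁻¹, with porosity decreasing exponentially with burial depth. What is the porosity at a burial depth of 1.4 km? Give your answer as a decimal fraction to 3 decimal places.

φ = φ₀·exp(−c·d) = 0.46 × exp(−0.441 × 1.4) = 0.46 × exp(−0.6174)
  = 0.46 × 0.5393 = 0.2481

0.248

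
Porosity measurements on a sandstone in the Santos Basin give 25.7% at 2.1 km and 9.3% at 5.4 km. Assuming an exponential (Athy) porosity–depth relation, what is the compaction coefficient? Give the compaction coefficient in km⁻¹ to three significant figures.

0.308 km⁻¹

Athy: phi(Z) = phi₀ e^(−kZ) ⇒ phi₁/phi₂ = e^{k(Z₂−Z₁)} ⇒ k = ln(phi₁/phi₂)/(Z₂−Z₁)
k = ln(0.257/0.093) / (5.4 − 2.1) = ln(2.763) / 3.3 = 1.0165 / 3.3 = 0.308 km⁻¹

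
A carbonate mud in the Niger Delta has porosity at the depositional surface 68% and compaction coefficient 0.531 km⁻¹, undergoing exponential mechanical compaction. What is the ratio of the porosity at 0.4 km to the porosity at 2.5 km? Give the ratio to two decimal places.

φ(Z₁)/φ(Z₂) = e^(−c·Z₁)/e^(−c·Z₂) = e^{c(Z₂−Z₁)}
= exp(0.531 × 2.1) = exp(1.115) = 3.0499

3.05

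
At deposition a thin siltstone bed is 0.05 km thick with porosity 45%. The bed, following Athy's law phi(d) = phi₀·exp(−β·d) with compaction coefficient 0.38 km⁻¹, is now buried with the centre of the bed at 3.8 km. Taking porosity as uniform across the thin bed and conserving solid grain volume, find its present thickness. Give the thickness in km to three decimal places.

Porosity at 3.8 km: phi = 0.45·exp(−0.38×3.8) = 0.1062
Solid-volume conservation: h(1−phi) = h₀(1−phi₀) ⇒ h = h₀·(1−phi₀)/(1−phi)
h = 0.05 × (1 − 0.45)/(1 − 0.1062) = 0.05 × 0.6153 = 0.0308 km

0.031 km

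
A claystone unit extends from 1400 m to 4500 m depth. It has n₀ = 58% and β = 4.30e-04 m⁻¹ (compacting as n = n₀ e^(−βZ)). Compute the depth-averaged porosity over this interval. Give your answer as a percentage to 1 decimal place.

17.5%

Working in km (1 km = 1000 m; β in km⁻¹ = β in m⁻¹ × 1000):
⟨n⟩ = (1/(Z₂−Z₁)) ∫ n₀ e^(−βZ) dZ = n₀·(e^(−β·Z₁) − e^(−β·Z₂)) / (β·(Z₂−Z₁))
e^(−0.43×1.4) = 0.5477; e^(−0.43×4.5) = 0.1444
⟨n⟩ = 0.58 × (0.5477 − 0.1444) / (0.43 × 3.1) = 0.58 × 0.3025 = 0.1755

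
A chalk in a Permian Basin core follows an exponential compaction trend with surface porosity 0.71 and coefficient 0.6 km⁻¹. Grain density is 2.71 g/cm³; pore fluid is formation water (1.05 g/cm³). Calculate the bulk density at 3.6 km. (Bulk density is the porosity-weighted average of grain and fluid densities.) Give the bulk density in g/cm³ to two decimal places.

2.57 g/cm³

Porosity at depth: phi = 0.71·exp(−0.6×3.6) = 0.71×0.1153 = 0.0819
Bulk density: ρ_b = (1−phi)ρ_g + phi·ρ_f = 0.9181×2.71 + 0.0819×1.05
       = 2.488 + 0.086 = 2.574 g/cm³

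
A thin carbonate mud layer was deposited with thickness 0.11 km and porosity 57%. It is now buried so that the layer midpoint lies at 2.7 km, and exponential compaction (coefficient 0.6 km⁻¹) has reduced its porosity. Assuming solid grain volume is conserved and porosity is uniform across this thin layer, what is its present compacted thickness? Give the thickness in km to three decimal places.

0.053 km

Porosity at 2.7 km: n = 0.57·exp(−0.6×2.7) = 0.1128
Solid-volume conservation: h(1−n) = h₀(1−n₀) ⇒ h = h₀·(1−n₀)/(1−n)
h = 0.11 × (1 − 0.57)/(1 − 0.1128) = 0.11 × 0.4847 = 0.0533 km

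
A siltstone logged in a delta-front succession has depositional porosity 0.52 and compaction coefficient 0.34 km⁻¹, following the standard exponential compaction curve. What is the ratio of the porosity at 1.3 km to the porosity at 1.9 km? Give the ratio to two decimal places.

phi(d₁)/phi(d₂) = e^(−k·d₁)/e^(−k·d₂) = e^{k(d₂−d₁)}
= exp(0.34 × 0.6) = exp(0.204) = 1.2263

1.23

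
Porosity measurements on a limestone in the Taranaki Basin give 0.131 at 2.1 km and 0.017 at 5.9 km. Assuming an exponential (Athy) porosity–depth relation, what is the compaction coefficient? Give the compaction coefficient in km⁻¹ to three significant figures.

0.537 km⁻¹

Athy: φ(d) = φ₀ e^(−kd) ⇒ φ₁/φ₂ = e^{k(d₂−d₁)} ⇒ k = ln(φ₁/φ₂)/(d₂−d₁)
k = ln(0.131/0.017) / (5.9 − 2.1) = ln(7.706) / 3.8 = 2.0420 / 3.8 = 0.5374 km⁻¹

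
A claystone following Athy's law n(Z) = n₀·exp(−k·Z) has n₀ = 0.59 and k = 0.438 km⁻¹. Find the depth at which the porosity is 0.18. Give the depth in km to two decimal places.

Invert Athy's law: Z = ln(n₀/n) / k
Z = ln(0.59/0.18) / 0.438 = ln(3.278) / 0.438 = 1.1872 / 0.438 = 2.710 km

2.71 km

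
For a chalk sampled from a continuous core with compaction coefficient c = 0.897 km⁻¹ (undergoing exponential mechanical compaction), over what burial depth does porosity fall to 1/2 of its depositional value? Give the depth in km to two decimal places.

n/n₀ = 1/2 ⇒ exp(−c·d) = 1/2 ⇒ d = ln(2) / c
d = 0.6931 / 0.897 = 0.773 km

0.77 km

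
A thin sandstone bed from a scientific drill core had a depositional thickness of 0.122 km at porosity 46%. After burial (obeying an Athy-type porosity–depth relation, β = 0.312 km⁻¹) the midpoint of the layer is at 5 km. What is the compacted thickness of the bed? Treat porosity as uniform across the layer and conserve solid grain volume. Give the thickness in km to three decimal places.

0.073 km

Porosity at 5 km: phi = 0.46·exp(−0.312×5) = 0.0967
Solid-volume conservation: h(1−phi) = h₀(1−phi₀) ⇒ h = h₀·(1−phi₀)/(1−phi)
h = 0.122 × (1 − 0.46)/(1 − 0.0967) = 0.122 × 0.5978 = 0.0729 km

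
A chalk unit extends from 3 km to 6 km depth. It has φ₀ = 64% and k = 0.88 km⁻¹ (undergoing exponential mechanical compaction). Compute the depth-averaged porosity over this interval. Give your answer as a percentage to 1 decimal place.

1.6%

⟨φ⟩ = (1/(Z₂−Z₁)) ∫ φ₀ e^(−kZ) dZ = φ₀·(e^(−k·Z₁) − e^(−k·Z₂)) / (k·(Z₂−Z₁))
e^(−0.88×3) = 0.0714; e^(−0.88×6) = 0.0051
⟨φ⟩ = 0.64 × (0.0714 − 0.0051) / (0.88 × 3) = 0.64 × 0.0251 = 0.0161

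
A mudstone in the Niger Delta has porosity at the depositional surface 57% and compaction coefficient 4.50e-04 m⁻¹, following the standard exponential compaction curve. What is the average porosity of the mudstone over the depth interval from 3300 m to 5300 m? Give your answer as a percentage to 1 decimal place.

Working in km (1 km = 1000 m; k in km⁻¹ = k in m⁻¹ × 1000):
⟨φ⟩ = (1/(z₂−z₁)) ∫ φ₀ e^(−kz) dz = φ₀·(e^(−k·z₁) − e^(−k·z₂)) / (k·(z₂−z₁))
e^(−0.45×3.3) = 0.2265; e^(−0.45×5.3) = 0.0921
⟨φ⟩ = 0.57 × (0.2265 − 0.0921) / (0.45 × 2) = 0.57 × 0.1493 = 0.0851

8.5%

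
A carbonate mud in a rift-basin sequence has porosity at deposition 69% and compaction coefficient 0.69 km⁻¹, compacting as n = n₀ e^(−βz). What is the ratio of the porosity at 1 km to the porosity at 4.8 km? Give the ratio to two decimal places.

13.76

n(z₁)/n(z₂) = e^(−β·z₁)/e^(−β·z₂) = e^{β(z₂−z₁)}
= exp(0.69 × 3.8) = exp(2.622) = 13.7632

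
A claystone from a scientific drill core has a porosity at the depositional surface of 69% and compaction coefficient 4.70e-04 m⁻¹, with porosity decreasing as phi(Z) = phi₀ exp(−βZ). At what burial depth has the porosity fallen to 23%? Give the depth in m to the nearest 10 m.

Working in km (1 km = 1000 m; β in km⁻¹ = β in m⁻¹ × 1000):
Invert Athy's law: Z = ln(phi₀/phi) / β
Z = ln(0.69/0.23) / 0.47 = ln(3) / 0.47 = 1.0986 / 0.47 = 2.337 km

2340 m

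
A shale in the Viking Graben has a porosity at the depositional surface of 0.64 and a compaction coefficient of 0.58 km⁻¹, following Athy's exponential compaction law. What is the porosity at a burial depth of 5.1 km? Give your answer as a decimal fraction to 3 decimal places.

0.033

n = n₀·exp(−k·Z) = 0.64 × exp(−0.58 × 5.1) = 0.64 × exp(−2.958)
  = 0.64 × 0.0519 = 0.0332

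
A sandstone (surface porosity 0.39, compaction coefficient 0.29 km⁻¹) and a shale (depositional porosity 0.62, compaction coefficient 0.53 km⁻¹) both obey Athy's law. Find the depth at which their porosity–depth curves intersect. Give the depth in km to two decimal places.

1.93 km

Set n₀ₐ e^(−kₐZ) = n₀ᵦ e^(−kᵦZ) ⇒ ln(n₀ₐ/n₀ᵦ) = (kₐ − kᵦ)·Z
Z = ln(0.39/0.62) / (0.29 − 0.53) = -0.4636 / -0.24 = 1.932 km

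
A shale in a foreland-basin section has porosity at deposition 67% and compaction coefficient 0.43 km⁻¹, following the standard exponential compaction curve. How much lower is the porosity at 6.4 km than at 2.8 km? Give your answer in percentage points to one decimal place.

n(2.8) = 0.67·e^(−0.43×2.8) = 0.2010
n(6.4) = 0.67·e^(−0.43×6.4) = 0.0427
Δn = 0.2010 − 0.0427 = 0.1582

15.8 percentage points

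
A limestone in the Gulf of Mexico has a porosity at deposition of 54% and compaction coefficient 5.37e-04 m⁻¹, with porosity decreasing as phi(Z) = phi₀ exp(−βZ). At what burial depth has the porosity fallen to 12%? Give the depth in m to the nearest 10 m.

2800 m

Working in km (1 km = 1000 m; β in km⁻¹ = β in m⁻¹ × 1000):
Invert Athy's law: Z = ln(phi₀/phi) / β
Z = ln(0.54/0.12) / 0.537 = ln(4.5) / 0.537 = 1.5041 / 0.537 = 2.801 km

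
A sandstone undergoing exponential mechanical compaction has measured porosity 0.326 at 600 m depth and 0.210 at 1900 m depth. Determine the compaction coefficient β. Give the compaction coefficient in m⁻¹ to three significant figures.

Working in km (1 km = 1000 m; β in km⁻¹ = β in m⁻¹ × 1000):
Athy: phi(d) = phi₀ e^(−βd) ⇒ phi₁/phi₂ = e^{β(d₂−d₁)} ⇒ β = ln(phi₁/phi₂)/(d₂−d₁)
β = ln(0.326/0.21) / (1.9 − 0.6) = ln(1.552) / 1.3 = 0.4398 / 1.3 = 0.3383 km⁻¹

0.000338 m⁻¹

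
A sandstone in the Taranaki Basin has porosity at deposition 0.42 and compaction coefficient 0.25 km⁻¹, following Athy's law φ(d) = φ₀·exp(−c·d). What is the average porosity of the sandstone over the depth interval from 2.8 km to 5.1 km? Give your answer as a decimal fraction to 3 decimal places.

⟨φ⟩ = (1/(d₂−d₁)) ∫ φ₀ e^(−cd) dd = φ₀·(e^(−c·d₁) − e^(−c·d₂)) / (c·(d₂−d₁))
e^(−0.25×2.8) = 0.4966; e^(−0.25×5.1) = 0.2794
⟨φ⟩ = 0.42 × (0.4966 − 0.2794) / (0.25 × 2.3) = 0.42 × 0.3777 = 0.1586

0.159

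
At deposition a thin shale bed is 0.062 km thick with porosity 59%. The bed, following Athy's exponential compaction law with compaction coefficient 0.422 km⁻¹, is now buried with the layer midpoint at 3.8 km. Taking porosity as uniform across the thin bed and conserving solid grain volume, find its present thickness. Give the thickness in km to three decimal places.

Porosity at 3.8 km: phi = 0.59·exp(−0.422×3.8) = 0.1187
Solid-volume conservation: h(1−phi) = h₀(1−phi₀) ⇒ h = h₀·(1−phi₀)/(1−phi)
h = 0.062 × (1 − 0.59)/(1 − 0.1187) = 0.062 × 0.4652 = 0.0288 km

0.029 km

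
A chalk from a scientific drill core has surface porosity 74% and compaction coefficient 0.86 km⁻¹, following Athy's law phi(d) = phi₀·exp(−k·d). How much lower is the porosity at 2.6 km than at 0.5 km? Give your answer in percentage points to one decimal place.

40.2 percentage points

phi(0.5) = 0.74·e^(−0.86×0.5) = 0.4814
phi(2.6) = 0.74·e^(−0.86×2.6) = 0.0791
Δphi = 0.4814 − 0.0791 = 0.4023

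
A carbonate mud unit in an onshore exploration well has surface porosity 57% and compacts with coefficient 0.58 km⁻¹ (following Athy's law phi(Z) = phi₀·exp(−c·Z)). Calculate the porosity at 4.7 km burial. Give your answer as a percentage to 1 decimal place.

3.7%

phi = phi₀·exp(−c·Z) = 0.57 × exp(−0.58 × 4.7) = 0.57 × exp(−2.726)
  = 0.57 × 0.0655 = 0.0373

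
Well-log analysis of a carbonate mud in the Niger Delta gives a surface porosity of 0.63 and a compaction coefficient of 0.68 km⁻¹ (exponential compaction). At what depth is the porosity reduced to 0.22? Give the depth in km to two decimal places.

Invert Athy's law: Z = ln(phi₀/phi) / c
Z = ln(0.63/0.22) / 0.68 = ln(2.864) / 0.68 = 1.0521 / 0.68 = 1.547 km

1.55 km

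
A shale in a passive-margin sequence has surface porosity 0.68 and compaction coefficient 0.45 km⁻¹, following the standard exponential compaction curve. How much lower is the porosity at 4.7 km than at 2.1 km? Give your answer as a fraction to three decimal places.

phi(2.1) = 0.68·e^(−0.45×2.1) = 0.2643
phi(4.7) = 0.68·e^(−0.45×4.7) = 0.0820
Δphi = 0.2643 − 0.0820 = 0.1823

0.182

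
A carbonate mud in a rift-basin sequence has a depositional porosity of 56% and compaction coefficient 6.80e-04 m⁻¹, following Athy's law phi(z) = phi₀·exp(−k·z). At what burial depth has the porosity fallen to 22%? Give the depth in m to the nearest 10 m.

1370 m

Working in km (1 km = 1000 m; k in km⁻¹ = k in m⁻¹ × 1000):
Invert Athy's law: z = ln(phi₀/phi) / k
z = ln(0.56/0.22) / 0.68 = ln(2.545) / 0.68 = 0.9343 / 0.68 = 1.374 km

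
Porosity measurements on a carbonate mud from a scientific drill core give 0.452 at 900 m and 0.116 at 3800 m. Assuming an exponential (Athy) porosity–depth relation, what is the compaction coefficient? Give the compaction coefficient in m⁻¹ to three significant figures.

0.000469 m⁻¹

Working in km (1 km = 1000 m; β in km⁻¹ = β in m⁻¹ × 1000):
Athy: n(z) = n₀ e^(−βz) ⇒ n₁/n₂ = e^{β(z₂−z₁)} ⇒ β = ln(n₁/n₂)/(z₂−z₁)
β = ln(0.452/0.116) / (3.8 − 0.9) = ln(3.897) / 2.9 = 1.3601 / 2.9 = 0.469 km⁻¹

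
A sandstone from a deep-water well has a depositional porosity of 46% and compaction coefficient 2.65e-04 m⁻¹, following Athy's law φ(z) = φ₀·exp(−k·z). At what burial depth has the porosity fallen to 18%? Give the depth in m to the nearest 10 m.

Working in km (1 km = 1000 m; k in km⁻¹ = k in m⁻¹ × 1000):
Invert Athy's law: z = ln(φ₀/φ) / k
z = ln(0.46/0.18) / 0.265 = ln(2.556) / 0.265 = 0.9383 / 0.265 = 3.541 km

3540 m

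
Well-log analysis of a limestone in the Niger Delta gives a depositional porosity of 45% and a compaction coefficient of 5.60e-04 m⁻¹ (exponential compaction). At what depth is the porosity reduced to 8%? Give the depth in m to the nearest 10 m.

Working in km (1 km = 1000 m; k in km⁻¹ = k in m⁻¹ × 1000):
Invert Athy's law: z = ln(phi₀/phi) / k
z = ln(0.45/0.08) / 0.56 = ln(5.625) / 0.56 = 1.7272 / 0.56 = 3.084 km

3080 m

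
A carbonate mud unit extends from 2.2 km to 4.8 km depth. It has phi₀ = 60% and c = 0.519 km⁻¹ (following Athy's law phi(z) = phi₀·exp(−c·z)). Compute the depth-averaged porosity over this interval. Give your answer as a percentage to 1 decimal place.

10.5%

⟨phi⟩ = (1/(z₂−z₁)) ∫ phi₀ e^(−cz) dz = phi₀·(e^(−c·z₁) − e^(−c·z₂)) / (c·(z₂−z₁))
e^(−0.519×2.2) = 0.3192; e^(−0.519×4.8) = 0.0828
⟨phi⟩ = 0.6 × (0.3192 − 0.0828) / (0.519 × 2.6) = 0.6 × 0.1752 = 0.1051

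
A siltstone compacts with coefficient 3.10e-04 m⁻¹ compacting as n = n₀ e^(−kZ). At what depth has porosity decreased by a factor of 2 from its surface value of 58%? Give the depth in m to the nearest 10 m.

2240 m

Working in km (1 km = 1000 m; k in km⁻¹ = k in m⁻¹ × 1000):
n/n₀ = 1/2 ⇒ exp(−k·Z) = 1/2 ⇒ Z = ln(2) / k
Z = 0.6931 / 0.31 = 2.236 km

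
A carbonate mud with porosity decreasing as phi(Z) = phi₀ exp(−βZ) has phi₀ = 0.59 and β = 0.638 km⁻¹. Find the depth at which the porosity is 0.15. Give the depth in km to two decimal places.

Invert Athy's law: Z = ln(phi₀/phi) / β
Z = ln(0.59/0.15) / 0.638 = ln(3.933) / 0.638 = 1.3695 / 0.638 = 2.147 km

2.15 km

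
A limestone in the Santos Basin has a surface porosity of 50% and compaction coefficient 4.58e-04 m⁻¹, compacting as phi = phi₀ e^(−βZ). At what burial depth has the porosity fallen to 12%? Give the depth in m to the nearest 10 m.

Working in km (1 km = 1000 m; β in km⁻¹ = β in m⁻¹ × 1000):
Invert Athy's law: Z = ln(phi₀/phi) / β
Z = ln(0.5/0.12) / 0.458 = ln(4.167) / 0.458 = 1.4271 / 0.458 = 3.116 km

3120 m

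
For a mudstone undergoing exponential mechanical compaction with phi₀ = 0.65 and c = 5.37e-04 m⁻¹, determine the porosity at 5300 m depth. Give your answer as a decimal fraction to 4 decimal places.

0.0377

Working in km (1 km = 1000 m; c in km⁻¹ = c in m⁻¹ × 1000):
phi = phi₀·exp(−c·Z) = 0.65 × exp(−0.537 × 5.3) = 0.65 × exp(−2.846)
  = 0.65 × 0.0581 = 0.0377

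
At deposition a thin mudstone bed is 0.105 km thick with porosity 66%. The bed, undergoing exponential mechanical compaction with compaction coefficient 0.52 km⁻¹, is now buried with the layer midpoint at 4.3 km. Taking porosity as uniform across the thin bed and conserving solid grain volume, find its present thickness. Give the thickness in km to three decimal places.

Porosity at 4.3 km: n = 0.66·exp(−0.52×4.3) = 0.0705
Solid-volume conservation: h(1−n) = h₀(1−n₀) ⇒ h = h₀·(1−n₀)/(1−n)
h = 0.105 × (1 − 0.66)/(1 − 0.0705) = 0.105 × 0.3658 = 0.0384 km

0.038 km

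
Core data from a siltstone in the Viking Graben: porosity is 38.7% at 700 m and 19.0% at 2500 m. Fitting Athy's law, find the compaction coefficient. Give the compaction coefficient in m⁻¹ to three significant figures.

0.000395 m⁻¹

Working in km (1 km = 1000 m; β in km⁻¹ = β in m⁻¹ × 1000):
Athy: phi(d) = phi₀ e^(−βd) ⇒ phi₁/phi₂ = e^{β(d₂−d₁)} ⇒ β = ln(phi₁/phi₂)/(d₂−d₁)
β = ln(0.387/0.19) / (2.5 − 0.7) = ln(2.037) / 1.8 = 0.7114 / 1.8 = 0.3952 km⁻¹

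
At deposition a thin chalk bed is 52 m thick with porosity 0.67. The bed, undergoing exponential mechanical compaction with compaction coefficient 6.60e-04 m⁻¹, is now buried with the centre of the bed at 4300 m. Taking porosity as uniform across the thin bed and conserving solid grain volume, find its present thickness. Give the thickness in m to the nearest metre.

Working in km (1 km = 1000 m; c in km⁻¹ = c in m⁻¹ × 1000):
Porosity at 4.3 km: phi = 0.67·exp(−0.66×4.3) = 0.0392
Solid-volume conservation: h(1−phi) = h₀(1−phi₀) ⇒ h = h₀·(1−phi₀)/(1−phi)
h = 0.052 × (1 − 0.67)/(1 − 0.0392) = 0.052 × 0.3435 = 0.0179 km

18 m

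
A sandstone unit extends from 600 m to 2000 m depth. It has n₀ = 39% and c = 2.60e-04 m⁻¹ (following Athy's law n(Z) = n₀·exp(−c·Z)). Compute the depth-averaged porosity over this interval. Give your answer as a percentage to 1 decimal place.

Working in km (1 km = 1000 m; c in km⁻¹ = c in m⁻¹ × 1000):
⟨n⟩ = (1/(Z₂−Z₁)) ∫ n₀ e^(−cZ) dZ = n₀·(e^(−c·Z₁) − e^(−c·Z₂)) / (c·(Z₂−Z₁))
e^(−0.26×0.6) = 0.8556; e^(−0.26×2) = 0.5945
⟨n⟩ = 0.39 × (0.8556 − 0.5945) / (0.26 × 1.4) = 0.39 × 0.7171 = 0.2797

28.0%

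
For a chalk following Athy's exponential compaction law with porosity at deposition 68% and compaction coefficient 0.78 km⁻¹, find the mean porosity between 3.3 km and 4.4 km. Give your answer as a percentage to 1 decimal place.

⟨φ⟩ = (1/(z₂−z₁)) ∫ φ₀ e^(−βz) dz = φ₀·(e^(−β·z₁) − e^(−β·z₂)) / (β·(z₂−z₁))
e^(−0.78×3.3) = 0.0762; e^(−0.78×4.4) = 0.0323
⟨φ⟩ = 0.68 × (0.0762 − 0.0323) / (0.78 × 1.1) = 0.68 × 0.0512 = 0.0348

3.5%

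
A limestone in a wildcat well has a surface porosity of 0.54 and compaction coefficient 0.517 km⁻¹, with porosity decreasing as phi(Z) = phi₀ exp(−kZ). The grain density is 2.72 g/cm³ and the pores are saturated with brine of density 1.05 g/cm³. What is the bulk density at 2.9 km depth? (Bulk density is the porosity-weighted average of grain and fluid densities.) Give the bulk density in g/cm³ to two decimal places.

2.52 g/cm³

Porosity at depth: phi = 0.54·exp(−0.517×2.9) = 0.54×0.2233 = 0.1206
Bulk density: ρ_b = (1−phi)ρ_g + phi·ρ_f = 0.8794×2.72 + 0.1206×1.05
       = 2.392 + 0.127 = 2.519 g/cm³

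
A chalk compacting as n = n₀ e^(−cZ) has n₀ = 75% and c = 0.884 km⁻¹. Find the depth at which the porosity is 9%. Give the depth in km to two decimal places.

Invert Athy's law: Z = ln(n₀/n) / c
Z = ln(0.75/0.09) / 0.884 = ln(8.333) / 0.884 = 2.1203 / 0.884 = 2.398 km

2.40 km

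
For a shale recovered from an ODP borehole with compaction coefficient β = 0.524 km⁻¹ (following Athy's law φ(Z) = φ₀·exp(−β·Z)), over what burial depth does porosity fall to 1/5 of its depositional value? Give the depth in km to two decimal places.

φ/φ₀ = 1/5 ⇒ exp(−β·Z) = 1/5 ⇒ Z = ln(5) / β
Z = 1.6094 / 0.524 = 3.071 km

3.07 km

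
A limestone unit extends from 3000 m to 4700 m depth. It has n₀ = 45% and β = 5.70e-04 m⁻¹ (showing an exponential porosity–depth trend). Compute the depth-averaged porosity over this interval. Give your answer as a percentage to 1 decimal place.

Working in km (1 km = 1000 m; β in km⁻¹ = β in m⁻¹ × 1000):
⟨n⟩ = (1/(Z₂−Z₁)) ∫ n₀ e^(−βZ) dZ = n₀·(e^(−β·Z₁) − e^(−β·Z₂)) / (β·(Z₂−Z₁))
e^(−0.57×3) = 0.1809; e^(−0.57×4.7) = 0.0686
⟨n⟩ = 0.45 × (0.1809 − 0.0686) / (0.57 × 1.7) = 0.45 × 0.1158 = 0.0521

5.2%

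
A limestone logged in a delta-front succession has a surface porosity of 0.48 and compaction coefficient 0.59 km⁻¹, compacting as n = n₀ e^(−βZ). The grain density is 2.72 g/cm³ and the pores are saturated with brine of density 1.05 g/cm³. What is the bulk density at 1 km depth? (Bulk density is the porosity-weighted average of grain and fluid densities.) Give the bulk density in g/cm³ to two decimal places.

Porosity at depth: n = 0.48·exp(−0.59×1) = 0.48×0.5543 = 0.2661
Bulk density: ρ_b = (1−n)ρ_g + n·ρ_f = 0.7339×2.72 + 0.2661×1.05
       = 1.996 + 0.279 = 2.276 g/cm³

2.28 g/cm³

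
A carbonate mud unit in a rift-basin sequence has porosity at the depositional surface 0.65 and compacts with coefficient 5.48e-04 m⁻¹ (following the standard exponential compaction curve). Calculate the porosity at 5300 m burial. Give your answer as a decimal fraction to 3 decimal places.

0.036

Working in km (1 km = 1000 m; β in km⁻¹ = β in m⁻¹ × 1000):
n = n₀·exp(−β·d) = 0.65 × exp(−0.548 × 5.3) = 0.65 × exp(−2.904)
  = 0.65 × 0.0548 = 0.0356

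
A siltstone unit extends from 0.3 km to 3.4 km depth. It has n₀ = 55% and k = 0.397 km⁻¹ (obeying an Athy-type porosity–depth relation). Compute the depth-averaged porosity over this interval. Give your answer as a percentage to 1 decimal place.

⟨n⟩ = (1/(z₂−z₁)) ∫ n₀ e^(−kz) dz = n₀·(e^(−k·z₁) − e^(−k·z₂)) / (k·(z₂−z₁))
e^(−0.397×0.3) = 0.8877; e^(−0.397×3.4) = 0.2593
⟨n⟩ = 0.55 × (0.8877 − 0.2593) / (0.397 × 3.1) = 0.55 × 0.5106 = 0.2808

28.1%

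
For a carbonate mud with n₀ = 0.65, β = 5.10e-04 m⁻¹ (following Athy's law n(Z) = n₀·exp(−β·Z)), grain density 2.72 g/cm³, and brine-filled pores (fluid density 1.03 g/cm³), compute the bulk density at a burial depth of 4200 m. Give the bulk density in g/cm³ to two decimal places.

Working in km (1 km = 1000 m; β in km⁻¹ = β in m⁻¹ × 1000):
Porosity at depth: n = 0.65·exp(−0.51×4.2) = 0.65×0.1174 = 0.0763
Bulk density: ρ_b = (1−n)ρ_g + n·ρ_f = 0.9237×2.72 + 0.0763×1.03
       = 2.512 + 0.079 = 2.591 g/cm³

2.59 g/cm³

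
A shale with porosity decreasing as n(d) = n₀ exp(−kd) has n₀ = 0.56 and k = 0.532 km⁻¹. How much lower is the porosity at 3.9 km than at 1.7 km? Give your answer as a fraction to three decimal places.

0.156

n(1.7) = 0.56·e^(−0.532×1.7) = 0.2267
n(3.9) = 0.56·e^(−0.532×3.9) = 0.0703
Δn = 0.2267 − 0.0703 = 0.1564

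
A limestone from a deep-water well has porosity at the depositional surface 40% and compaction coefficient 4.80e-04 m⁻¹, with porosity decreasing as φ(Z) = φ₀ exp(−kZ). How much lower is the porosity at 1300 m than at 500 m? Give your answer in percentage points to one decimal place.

10.0 percentage points

Working in km (1 km = 1000 m; k in km⁻¹ = k in m⁻¹ × 1000):
φ(0.5) = 0.4·e^(−0.48×0.5) = 0.3147
φ(1.3) = 0.4·e^(−0.48×1.3) = 0.2143
Δφ = 0.3147 − 0.2143 = 0.1003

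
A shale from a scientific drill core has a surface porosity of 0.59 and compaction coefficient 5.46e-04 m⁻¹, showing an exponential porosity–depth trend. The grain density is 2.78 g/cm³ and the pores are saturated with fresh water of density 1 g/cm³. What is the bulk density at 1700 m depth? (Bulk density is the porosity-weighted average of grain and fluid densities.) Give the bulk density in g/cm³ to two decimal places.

Working in km (1 km = 1000 m; β in km⁻¹ = β in m⁻¹ × 1000):
Porosity at depth: phi = 0.59·exp(−0.546×1.7) = 0.59×0.3953 = 0.2332
Bulk density: ρ_b = (1−phi)ρ_g + phi·ρ_f = 0.7668×2.78 + 0.2332×1
       = 2.132 + 0.233 = 2.365 g/cm³

2.36 g/cm³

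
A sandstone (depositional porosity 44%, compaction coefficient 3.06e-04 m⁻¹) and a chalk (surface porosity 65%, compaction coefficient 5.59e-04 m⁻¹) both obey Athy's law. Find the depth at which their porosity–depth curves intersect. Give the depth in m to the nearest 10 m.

Working in km (1 km = 1000 m; c in km⁻¹ = c in m⁻¹ × 1000):
Set φ₀ₐ e^(−cₐz) = φ₀ᵦ e^(−cᵦz) ⇒ ln(φ₀ₐ/φ₀ᵦ) = (cₐ − cᵦ)·z
z = ln(0.44/0.65) / (0.306 − 0.559) = -0.3902 / -0.253 = 1.542 km

1540 m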